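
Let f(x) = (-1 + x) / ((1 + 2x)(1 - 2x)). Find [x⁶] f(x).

-64

Partial fractions give a closed form: a_n = (-3/4)·(-2)^n + (-1/4)·2^n.
At n = 6: a_6 = -64.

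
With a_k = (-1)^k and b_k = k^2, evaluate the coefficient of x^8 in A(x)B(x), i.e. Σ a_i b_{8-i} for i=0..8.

The convolution is the t^8 coefficient of A(t)B(t).
Σ = 1·64 − 1·49 + 1·36 − 1·25 + 1·16 − 1·9 + 1·4 − 1·1 + 1·0 = 36.

36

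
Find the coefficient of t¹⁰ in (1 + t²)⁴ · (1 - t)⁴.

10

(1 + t²)⁴ has coefficients 1,0,4,0,6,0,4,0,1 for degrees 0…8.
(1 - t)⁴ has coefficients 1,-4,6,-4,1,0,0,0,0,0,0 for degrees 0…10.
[t¹⁰] = 1·0 + 4·0 + 6·0 + 4·1 + 1·6 = 10.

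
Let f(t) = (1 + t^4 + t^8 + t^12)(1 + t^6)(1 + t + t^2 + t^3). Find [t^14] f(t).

(1 + t^4 + t^8 + t^12) has coefficients 1,0,0,0,1,0,0,0,1,0,0,0,1 for degrees 0…12.
(1 + t^6) has coefficients 1,0,0,0,0,0,1,0,0,0,0,0,0,0,0 for degrees 0…14.
Finally multiplying by (1 + t + t^2 + t^3), the product of all factors after the first has coefficients 1,1,1,1,0,0,1,1,1,1,0,0,0,0,0 for degrees 0…14.
[t^14] = 1·0 + 1·0 + 1·1 + 1·1 = 2.

2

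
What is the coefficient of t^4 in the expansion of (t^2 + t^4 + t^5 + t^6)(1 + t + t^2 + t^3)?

2

(t^2 + t^4 + t^5 + t^6) has coefficients 0,0,1,0,1 for degrees 0…4.
(1 + t + t^2 + t^3) has coefficients 1,1,1,1,0 for degrees 0…4.
[t^4] = 1·1 + 1·1 = 2.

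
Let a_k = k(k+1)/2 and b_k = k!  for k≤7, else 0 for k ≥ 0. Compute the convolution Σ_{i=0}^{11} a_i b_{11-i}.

64819

This is [x^11] in the product of the two ordinary generating functions.
Σ = 0·0 + 1·0 + 3·0 + 6·0 + 10·5040 + 15·720 + 21·120 + 28·24 + 36·6 + 45·2 + 55·1 + 66·1 = 64819.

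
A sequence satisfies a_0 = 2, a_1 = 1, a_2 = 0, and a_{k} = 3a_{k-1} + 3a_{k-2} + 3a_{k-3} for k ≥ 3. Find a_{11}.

The ordinary generating function has denominator 1 - 3x - 3x^2 - 3x^3.
Iterating the recurrence: a_0,…,a_{11} = 2, 1, 0, 9, 30, 117, 468, 1845, 7290, 28809, 113832, 449793.

449793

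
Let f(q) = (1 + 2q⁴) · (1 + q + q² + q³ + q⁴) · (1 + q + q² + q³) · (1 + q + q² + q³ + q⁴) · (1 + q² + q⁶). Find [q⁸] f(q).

72

(1 + 2q⁴) has coefficients 1,0,0,0,2 for degrees 0…4.
(1 + q + q² + q³ + q⁴) has coefficients 1,1,1,1,1,0,0,0,0 for degrees 0…8.
Multiplying by (1 + q + q² + q³) gives running coefficients 1,2,3,4,4,3,2,1,0 for degrees 0…8.
Multiplying by (1 + q + q² + q³ + q⁴) gives running coefficients 1,3,6,10,14,16,16,14,10 for degrees 0…8.
Finally multiplying by (1 + q² + q⁶), the product of all factors after the first has coefficients 1,3,7,13,20,26,31,33,32 for degrees 0…8.
[q⁸] = 1·32 + 2·20 = 72.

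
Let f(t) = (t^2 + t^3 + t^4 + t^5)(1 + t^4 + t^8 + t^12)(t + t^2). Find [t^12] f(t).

2

(t^2 + t^3 + t^4 + t^5) has coefficients 0,0,1,1,1,1 for degrees 0…5.
(1 + t^4 + t^8 + t^12) has coefficients 1,0,0,0,1,0,0,0,1,0,0,0,1 for degrees 0…12.
Finally multiplying by (t + t^2), the product of all factors after the first has coefficients 0,1,1,0,0,1,1,0,0,1,1,0,0 for degrees 0…12.
[t^12] = 1·1 + 1·1 + 1·0 + 1·0 = 2.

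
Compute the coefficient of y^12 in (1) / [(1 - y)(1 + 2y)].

Partial fractions give a closed form: a_n = (1/3)·1^n + (2/3)·(-2)^n.
At n = 12: a_12 = 2731.

2731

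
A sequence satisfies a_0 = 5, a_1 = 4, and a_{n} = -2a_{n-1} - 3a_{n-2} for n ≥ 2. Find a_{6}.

205

The ordinary generating function has denominator 1 + 2t + 3t^2.
Iterating the recurrence: a_0,…,a_{6} = 5, 4, -23, 34, 1, -104, 205.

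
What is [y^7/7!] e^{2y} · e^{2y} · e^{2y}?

279936

The EGF product rule gives c_7 = Σ_{k_1+k_2+k_3=7} C(7; k_1,k_2,k_3) · ∏ g_i(k_i), where e^{2y} gives (2)^k; e^{2y} gives (2)^k; e^{2y} gives (2)^k.
g_1(k) for k = 0…7: 1, 2, 4, 8, 16, 32, 64, 128.
g_2(k) for k = 0…7: 1, 2, 4, 8, 16, 32, 64, 128.
g_3(k) for k = 0…7: 1, 2, 4, 8, 16, 32, 64, 128.
First combine the last two factors: h(k) = Σ_j C(k,j)·g_2(j)·g_3(k−j) for k = 0…7: 1, 4, 16, 64, 256, 1024, 4096, 16384.
c_7 = Σ_k C(7,k)·g_1(k)·h(7−k) = 1·1·16384 + 7·2·4096 + 21·4·1024 + 35·8·256 + 35·16·64 + 21·32·16 + 7·64·4 + 1·128·1 = 16384 + 57344 + 86016 + 71680 + 35840 + 10752 + 1792 + 128 = 279936.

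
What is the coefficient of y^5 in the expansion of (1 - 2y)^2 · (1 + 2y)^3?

32

(1 - 2y)^2 has coefficients 1,-4,4 for degrees 0…2.
(1 + 2y)^3 has coefficients 1,6,12,8,0,0 for degrees 0…5.
[y^5] = 1·0 − 4·0 + 4·8 = 32.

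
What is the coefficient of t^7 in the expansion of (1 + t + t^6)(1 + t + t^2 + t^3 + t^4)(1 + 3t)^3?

(1 + t + t^6) has coefficients 1,1,0,0,0,0,1 for degrees 0…6.
(1 + t + t^2 + t^3 + t^4) has coefficients 1,1,1,1,1,0,0,0 for degrees 0…7.
Finally multiplying by (1 + 3t)^3, the product of all factors after the first has coefficients 1,10,37,64,64,63,54,27 for degrees 0…7.
[t^7] = 1·27 + 1·54 + 1·10 = 91.

91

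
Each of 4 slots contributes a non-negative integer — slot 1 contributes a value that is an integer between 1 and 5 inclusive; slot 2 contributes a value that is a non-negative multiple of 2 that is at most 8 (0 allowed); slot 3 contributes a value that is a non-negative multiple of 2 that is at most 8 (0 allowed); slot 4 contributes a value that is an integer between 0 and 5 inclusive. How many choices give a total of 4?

8

The generating function for the choices is (x + x² + x³ + x⁴ + x⁵)·(1 + x² + x⁴ + x⁶ + x⁸)·(1 + x² + x⁴ + x⁶ + x⁸)·(1 + x + x² + x³ + x⁴ + x⁵); the count is [x⁴].
(x + x² + x³ + x⁴ + x⁵) has coefficients 0,1,1,1,1 for degrees 0…4.
(1 + x² + x⁴ + x⁶ + x⁸) has coefficients 1,0,1,0,1 for degrees 0…4.
Multiplying by (1 + x² + x⁴ + x⁶ + x⁸) gives running coefficients 1,0,2,0,3 for degrees 0…4.
Finally multiplying by (1 + x + x² + x³ + x⁴ + x⁵), the product of all factors after the first has coefficients 1,1,3,3,6 for degrees 0…4.
[x⁴] = 1·3 + 1·3 + 1·1 + 1·1 = 8.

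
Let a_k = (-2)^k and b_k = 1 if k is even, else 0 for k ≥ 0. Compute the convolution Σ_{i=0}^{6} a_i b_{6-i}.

85

Write out a_i and b_{6-i} for i = 0,…,6 and sum the products.
Σ = 1·1 − 2·0 + 4·1 − 8·0 + 16·1 − 32·0 + 64·1 = 85.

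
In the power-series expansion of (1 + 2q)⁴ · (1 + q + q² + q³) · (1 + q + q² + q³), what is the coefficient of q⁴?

187

(1 + 2q)⁴ has coefficients 1,8,24,32,16 for degrees 0…4.
(1 + q + q² + q³) has coefficients 1,1,1,1,0 for degrees 0…4.
Finally multiplying by (1 + q + q² + q³), the product of all factors after the first has coefficients 1,2,3,4,3 for degrees 0…4.
[q⁴] = 1·3 + 8·4 + 24·3 + 32·2 + 16·1 = 187.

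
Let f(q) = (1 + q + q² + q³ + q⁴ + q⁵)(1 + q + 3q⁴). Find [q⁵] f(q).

5

(1 + q + q² + q³ + q⁴ + q⁵) has coefficients 1,1,1,1,1,1 for degrees 0…5.
(1 + q + 3q⁴) has coefficients 1,1,0,0,3,0 for degrees 0…5.
[q⁵] = 1·0 + 1·3 + 1·0 + 1·0 + 1·1 + 1·1 = 5.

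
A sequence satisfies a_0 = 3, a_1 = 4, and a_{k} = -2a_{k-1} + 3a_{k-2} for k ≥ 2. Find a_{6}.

-179

The ordinary generating function has denominator 1 + 2y - 3y^2.
Iterating the recurrence: a_0,…,a_{6} = 3, 4, 1, 10, -17, 64, -179.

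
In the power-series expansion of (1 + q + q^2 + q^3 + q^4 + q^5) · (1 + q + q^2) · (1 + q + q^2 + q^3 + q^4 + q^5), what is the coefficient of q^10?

6

(1 + q + q^2 + q^3 + q^4 + q^5) has coefficients 1,1,1,1,1,1 for degrees 0…5.
(1 + q + q^2) has coefficients 1,1,1,0,0,0,0,0,0,0,0 for degrees 0…10.
Finally multiplying by (1 + q + q^2 + q^3 + q^4 + q^5), the product of all factors after the first has coefficients 1,2,3,3,3,3,2,1,0,0,0 for degrees 0…10.
[q^10] = 1·0 + 1·0 + 1·0 + 1·1 + 1·2 + 1·3 = 6.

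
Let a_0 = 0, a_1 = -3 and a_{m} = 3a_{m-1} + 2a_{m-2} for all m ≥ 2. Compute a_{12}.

-3030885

The ordinary generating function has denominator 1 - 3t - 2t^2.
Iterating the recurrence: a_0,…,a_{12} = 0, -3, -9, -33, -117, -417, -1485, -5289, -18837, -67089, -238941, -851001, -3030885.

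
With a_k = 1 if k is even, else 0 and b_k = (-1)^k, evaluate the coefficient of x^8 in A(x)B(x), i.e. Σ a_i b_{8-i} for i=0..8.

This is [x^8] in the product of the two ordinary generating functions.
Σ = 1·1 + 0·(-1) + 1·1 + 0·(-1) + 1·1 + 0·(-1) + 1·1 + 0·(-1) + 1·1 = 5.

5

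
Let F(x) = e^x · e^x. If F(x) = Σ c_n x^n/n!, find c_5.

The EGF product rule gives c_5 = Σ_{k_1+k_2=5} C(5; k_1,k_2) · ∏ g_i(k_i), where e^x gives (1)^k; e^x gives (1)^k.
g_1(k) for k = 0…5: 1, 1, 1, 1, 1, 1.
g_2(k) for k = 0…5: 1, 1, 1, 1, 1, 1.
c_5 = Σ_k C(5,k)·g_1(k)·g_2(5−k) = 1·1·1 + 5·1·1 + 10·1·1 + 10·1·1 + 5·1·1 + 1·1·1 = 1 + 5 + 10 + 10 + 5 + 1 = 32.

32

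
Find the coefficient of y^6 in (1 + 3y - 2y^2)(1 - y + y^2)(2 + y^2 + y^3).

3

(1 + 3y - 2y^2) has coefficients 1,3,-2 for degrees 0…2.
(1 - y + y^2) has coefficients 1,-1,1,0,0,0,0 for degrees 0…6.
Finally multiplying by (2 + y^2 + y^3), the product of all factors after the first has coefficients 2,-2,3,0,0,1,0 for degrees 0…6.
[y^6] = 1·0 + 3·1 − 2·0 = 3.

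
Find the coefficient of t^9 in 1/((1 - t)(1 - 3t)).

Partial fractions give a closed form: a_n = (-1/2)·1^n + (3/2)·3^n.
At n = 9: a_9 = 29524.

29524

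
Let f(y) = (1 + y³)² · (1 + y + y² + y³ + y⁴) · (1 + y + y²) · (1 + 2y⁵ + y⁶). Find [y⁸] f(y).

(1 + y³)² has coefficients 1,0,0,2,0,0,1 for degrees 0…6.
(1 + y + y² + y³ + y⁴) has coefficients 1,1,1,1,1,0,0,0,0 for degrees 0…8.
Multiplying by (1 + y + y²) gives running coefficients 1,2,3,3,3,2,1,0,0 for degrees 0…8.
Finally multiplying by (1 + 2y⁵ + y⁶), the product of all factors after the first has coefficients 1,2,3,3,3,4,6,8,9 for degrees 0…8.
[y⁸] = 1·9 + 2·4 + 1·3 = 20.

20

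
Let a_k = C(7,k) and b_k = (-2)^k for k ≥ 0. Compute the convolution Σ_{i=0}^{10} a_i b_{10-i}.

8

This is [x^10] in the product of the two ordinary generating functions.
Σ = 1·1024 + 7·(-512) + 21·256 + 35·(-128) + 35·64 + 21·(-32) + 7·16 + 1·(-8) + 0·4 + 0·(-2) + 0·1 = 8.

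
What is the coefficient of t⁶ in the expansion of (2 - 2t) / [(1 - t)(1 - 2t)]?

128

The denominator gives the recurrence a_n = 3a_(n−1) − 2a_(n−2) for n ≥ 3; the numerator fixes a_0 = 2, a_1 = 4, a_2 = 8.
Iterating: 2, 4, 8, 16, 32, 64, 128, so a_6 = 128.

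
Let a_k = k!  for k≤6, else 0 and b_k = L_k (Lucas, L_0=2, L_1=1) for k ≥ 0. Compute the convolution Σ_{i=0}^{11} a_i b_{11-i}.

11532

Write out a_i and b_{11-i} for i = 0,…,11 and sum the products.
Σ = 1·199 + 1·123 + 2·76 + 6·47 + 24·29 + 120·18 + 720·11 + 0·7 + 0·4 + 0·3 + 0·1 + 0·2 = 11532.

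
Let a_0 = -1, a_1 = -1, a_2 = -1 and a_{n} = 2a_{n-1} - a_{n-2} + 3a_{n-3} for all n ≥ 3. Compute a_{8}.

The ordinary generating function has denominator 1 - 2t + t^2 - 3t^3.
Iterating the recurrence: a_0,…,a_{8} = -1, -1, -1, -4, -10, -19, -40, -91, -199.

-199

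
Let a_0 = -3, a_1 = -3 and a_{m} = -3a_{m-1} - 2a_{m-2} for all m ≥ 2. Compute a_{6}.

The ordinary generating function has denominator 1 + 3z + 2z^2.
Iterating the recurrence: a_0,…,a_{6} = -3, -3, 15, -39, 87, -183, 375.

375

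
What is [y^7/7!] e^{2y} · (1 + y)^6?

261536

The EGF product rule gives c_7 = Σ_{k_1+k_2=7} C(7; k_1,k_2) · ∏ g_i(k_i), where e^{2y} gives (2)^k; (1+y)^6 gives the falling factorial (6)_k.
g_1(k) for k = 0…7: 1, 2, 4, 8, 16, 32, 64, 128.
g_2(k) for k = 0…7: 1, 6, 30, 120, 360, 720, 720, 0.
c_7 = Σ_k C(7,k)·g_1(k)·g_2(7−k) = 7·2·720 + 21·4·720 + 35·8·360 + 35·16·120 + 21·32·30 + 7·64·6 + 1·128·1 = 10080 + 60480 + 100800 + 67200 + 20160 + 2688 + 128 = 261536.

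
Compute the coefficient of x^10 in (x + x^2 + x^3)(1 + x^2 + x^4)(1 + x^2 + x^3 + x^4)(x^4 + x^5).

(x + x^2 + x^3) has coefficients 0,1,1,1 for degrees 0…3.
(1 + x^2 + x^4) has coefficients 1,0,1,0,1,0,0,0,0,0,0 for degrees 0…10.
Multiplying by (1 + x^2 + x^3 + x^4) gives running coefficients 1,0,2,1,3,1,2,1,1,0,0 for degrees 0…10.
Finally multiplying by (x^4 + x^5), the product of all factors after the first has coefficients 0,0,0,0,1,1,2,3,4,4,3 for degrees 0…10.
[x^10] = 1·4 + 1·4 + 1·3 = 11.

11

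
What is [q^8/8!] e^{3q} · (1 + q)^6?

The EGF product rule gives c_8 = Σ_{k_1+k_2=8} C(8; k_1,k_2) · ∏ g_i(k_i), where e^{3q} gives (3)^k; (1+q)^6 gives the falling factorial (6)_k.
g_1(k) for k = 0…8: 1, 3, 9, 27, 81, 243, 729, 2187, 6561.
g_2(k) for k = 0…8: 1, 6, 30, 120, 360, 720, 720, 0, 0.
c_8 = Σ_k C(8,k)·g_1(k)·g_2(8−k) = 28·9·720 + 56·27·720 + 70·81·360 + 56·243·120 + 28·729·30 + 8·2187·6 + 1·6561·1 = 181440 + 1088640 + 2041200 + 1632960 + 612360 + 104976 + 6561 = 5668137.

5668137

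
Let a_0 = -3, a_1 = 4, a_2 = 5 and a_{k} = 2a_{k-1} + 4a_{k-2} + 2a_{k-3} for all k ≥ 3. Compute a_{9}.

The ordinary generating function has denominator 1 - 2q - 4q^2 - 2q^3.
Iterating the recurrence: a_0,…,a_{9} = -3, 4, 5, 20, 68, 226, 764, 2568, 8644, 29088.

29088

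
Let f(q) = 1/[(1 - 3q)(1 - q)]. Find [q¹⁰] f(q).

88573

Partial fractions give a closed form: a_n = (3/2)·3^n + (-1/2)·1^n.
At n = 10: a_10 = 88573.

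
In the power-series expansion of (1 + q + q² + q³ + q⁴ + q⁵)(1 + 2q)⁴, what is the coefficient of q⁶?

(1 + q + q² + q³ + q⁴ + q⁵) has coefficients 1,1,1,1,1,1 for degrees 0…5.
(1 + 2q)⁴ has coefficients 1,8,24,32,16,0,0 for degrees 0…6.
[q⁶] = 1·0 + 1·0 + 1·16 + 1·32 + 1·24 + 1·8 = 80.

80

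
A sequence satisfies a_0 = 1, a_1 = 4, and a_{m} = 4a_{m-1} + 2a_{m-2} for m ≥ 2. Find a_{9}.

The ordinary generating function has denominator 1 - 4x - 2x^2.
Iterating the recurrence: a_0,…,a_{9} = 1, 4, 18, 80, 356, 1584, 7048, 31360, 139536, 620864.

620864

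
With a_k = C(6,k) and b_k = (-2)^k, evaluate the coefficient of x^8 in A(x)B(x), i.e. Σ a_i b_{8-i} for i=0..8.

Write out a_i and b_{8-i} for i = 0,…,8 and sum the products.
Σ = 1·256 + 6·(-128) + 15·64 + 20·(-32) + 15·16 + 6·(-8) + 1·4 + 0·(-2) + 0·1 = 4.

4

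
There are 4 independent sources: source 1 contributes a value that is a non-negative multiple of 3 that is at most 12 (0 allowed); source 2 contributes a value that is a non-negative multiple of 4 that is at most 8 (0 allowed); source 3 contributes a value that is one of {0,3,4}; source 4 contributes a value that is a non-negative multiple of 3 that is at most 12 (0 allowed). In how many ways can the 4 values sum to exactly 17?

The generating function for the choices is (1 + y³ + y⁶ + y⁹ + y¹²)·(1 + y⁴ + y⁸)·(1 + y³ + y⁴)·(1 + y³ + y⁶ + y⁹ + y¹²); the count is [y¹⁷].
(1 + y³ + y⁶ + y⁹ + y¹²) has coefficients 1,0,0,1,0,0,1,0,0,1,0,0,1 for degrees 0…12.
(1 + y⁴ + y⁸) has coefficients 1,0,0,0,1,0,0,0,1,0,0,0,0,0,0,0,0,0 for degrees 0…17.
Multiplying by (1 + y³ + y⁴) gives running coefficients 1,0,0,1,2,0,0,1,2,0,0,1,1,0,0,0,0,0 for degrees 0…17.
Finally multiplying by (1 + y³ + y⁶ + y⁹ + y¹²), the product of all factors after the first has coefficients 1,0,0,2,2,0,2,3,2,2,3,3,3,3,3,2,3,3 for degrees 0…17.
[y¹⁷] = 1·3 + 1·3 + 1·3 + 1·2 + 1·0 = 11.

11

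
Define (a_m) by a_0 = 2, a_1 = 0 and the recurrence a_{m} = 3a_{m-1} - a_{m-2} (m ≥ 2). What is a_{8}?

-754

The ordinary generating function has denominator 1 - 3y + y^2.
Iterating the recurrence: a_0,…,a_{8} = 2, 0, -2, -6, -16, -42, -110, -288, -754.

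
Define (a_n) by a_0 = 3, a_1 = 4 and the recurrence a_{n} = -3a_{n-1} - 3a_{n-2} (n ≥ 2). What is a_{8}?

567

The ordinary generating function has denominator 1 + 3x + 3x^2.
Iterating the recurrence: a_0,…,a_{8} = 3, 4, -21, 51, -90, 117, -81, -108, 567.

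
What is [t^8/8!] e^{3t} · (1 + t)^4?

The EGF product rule gives c_8 = Σ_{k_1+k_2=8} C(8; k_1,k_2) · ∏ g_i(k_i), where e^{3t} gives (3)^k; (1+t)^4 gives the falling factorial (4)_k.
g_1(k) for k = 0…8: 1, 3, 9, 27, 81, 243, 729, 2187, 6561.
g_2(k) for k = 0…8: 1, 4, 12, 24, 24, 0, 0, 0, 0.
c_8 = Σ_k C(8,k)·g_1(k)·g_2(8−k) = 70·81·24 + 56·243·24 + 28·729·12 + 8·2187·4 + 1·6561·1 = 136080 + 326592 + 244944 + 69984 + 6561 = 784161.

784161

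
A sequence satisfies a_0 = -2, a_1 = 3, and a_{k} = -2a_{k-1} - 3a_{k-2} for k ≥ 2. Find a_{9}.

-117

The ordinary generating function has denominator 1 + 2x + 3x^2.
Iterating the recurrence: a_0,…,a_{9} = -2, 3, 0, -9, 18, -9, -36, 99, -90, -117.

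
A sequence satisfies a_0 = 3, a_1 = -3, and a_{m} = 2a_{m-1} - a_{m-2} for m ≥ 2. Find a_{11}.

The ordinary generating function has denominator 1 - 2x + x^2.
Iterating the recurrence: a_0,…,a_{11} = 3, -3, -9, -15, -21, -27, -33, -39, -45, -51, -57, -63.

-63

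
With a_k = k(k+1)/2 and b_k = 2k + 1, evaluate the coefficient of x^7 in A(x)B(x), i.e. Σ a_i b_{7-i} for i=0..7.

336

This is [x^7] in the product of the two ordinary generating functions.
Σ = 0·15 + 1·13 + 3·11 + 6·9 + 10·7 + 15·5 + 21·3 + 28·1 = 336.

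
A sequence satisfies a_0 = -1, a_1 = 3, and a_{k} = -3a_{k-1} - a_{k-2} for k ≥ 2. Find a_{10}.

-17711

The ordinary generating function has denominator 1 + 3t + t^2.
Iterating the recurrence: a_0,…,a_{10} = -1, 3, -8, 21, -55, 144, -377, 987, -2584, 6765, -17711.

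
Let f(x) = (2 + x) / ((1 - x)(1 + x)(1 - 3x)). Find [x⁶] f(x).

The denominator gives the recurrence a_n = 3a_(n−1) + a_(n−2) − 3a_(n−3) for n ≥ 3; the numerator fixes a_0 = 2, a_1 = 7, a_2 = 23.
Iterating: 2, 7, 23, 70, 212, 637, 1913, so a_6 = 1913.

1913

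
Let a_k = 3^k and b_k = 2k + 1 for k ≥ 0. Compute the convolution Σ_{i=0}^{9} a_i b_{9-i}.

Write out a_i and b_{9-i} for i = 0,…,9 and sum the products.
Σ = 1·19 + 3·17 + 9·15 + 27·13 + 81·11 + 243·9 + 729·7 + 2187·5 + 6561·3 + 19683·1 = 59038.

59038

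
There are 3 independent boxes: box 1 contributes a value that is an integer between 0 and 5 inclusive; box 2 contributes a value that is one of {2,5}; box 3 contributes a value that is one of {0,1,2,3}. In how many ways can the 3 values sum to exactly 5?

The generating function for the choices is (1 + z + z^2 + z^3 + z^4 + z^5)·(z^2 + z^5)·(1 + z + z^2 + z^3); the count is [z^5].
(1 + z + z^2 + z^3 + z^4 + z^5) has coefficients 1,1,1,1,1,1 for degrees 0…5.
(z^2 + z^5) has coefficients 0,0,1,0,0,1 for degrees 0…5.
Finally multiplying by (1 + z + z^2 + z^3), the product of all factors after the first has coefficients 0,0,1,1,1,2 for degrees 0…5.
[z^5] = 1·2 + 1·1 + 1·1 + 1·1 + 1·0 + 1·0 = 5.

5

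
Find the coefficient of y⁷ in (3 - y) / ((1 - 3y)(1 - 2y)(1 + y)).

12695

Partial fractions give a closed form: a_n = (6)·3^n + (-10/3)·2^n + (1/3)·(-1)^n.
At n = 7: a_7 = 12695.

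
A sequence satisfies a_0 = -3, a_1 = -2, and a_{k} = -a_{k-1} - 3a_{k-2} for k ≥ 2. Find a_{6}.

41

The ordinary generating function has denominator 1 + y + 3y^2.
Iterating the recurrence: a_0,…,a_{6} = -3, -2, 11, -5, -28, 43, 41.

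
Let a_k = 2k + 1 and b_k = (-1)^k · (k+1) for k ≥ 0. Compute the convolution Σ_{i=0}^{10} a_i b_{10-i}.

6

Write out a_i and b_{10-i} for i = 0,…,10 and sum the products.
Σ = 1·11 + 3·(-10) + 5·9 + 7·(-8) + 9·7 + 11·(-6) + 13·5 + 15·(-4) + 17·3 + 19·(-2) + 21·1 = 6.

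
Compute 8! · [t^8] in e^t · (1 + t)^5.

19081

The EGF product rule gives c_8 = Σ_{k_1+k_2=8} C(8; k_1,k_2) · ∏ g_i(k_i), where e^t gives (1)^k; (1+t)^5 gives the falling factorial (5)_k.
g_1(k) for k = 0…8: 1, 1, 1, 1, 1, 1, 1, 1, 1.
g_2(k) for k = 0…8: 1, 5, 20, 60, 120, 120, 0, 0, 0.
c_8 = Σ_k C(8,k)·g_1(k)·g_2(8−k) = 56·1·120 + 70·1·120 + 56·1·60 + 28·1·20 + 8·1·5 + 1·1·1 = 6720 + 8400 + 3360 + 560 + 40 + 1 = 19081.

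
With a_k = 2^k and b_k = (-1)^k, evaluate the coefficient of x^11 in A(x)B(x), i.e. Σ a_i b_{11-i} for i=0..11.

Write out a_i and b_{11-i} for i = 0,…,11 and sum the products.
Σ = 1·(-1) + 2·1 + 4·(-1) + 8·1 + 16·(-1) + 32·1 + 64·(-1) + 128·1 + 256·(-1) + 512·1 + 1024·(-1) + 2048·1 = 1365.

1365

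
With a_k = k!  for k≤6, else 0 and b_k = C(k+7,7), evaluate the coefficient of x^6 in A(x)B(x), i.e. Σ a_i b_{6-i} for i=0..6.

The convolution is the t^6 coefficient of A(t)B(t).
Σ = 1·1716 + 1·792 + 2·330 + 6·120 + 24·36 + 120·8 + 720·1 = 6432.

6432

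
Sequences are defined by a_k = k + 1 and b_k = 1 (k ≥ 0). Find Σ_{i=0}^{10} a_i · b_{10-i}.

Write out a_i and b_{10-i} for i = 0,…,10 and sum the products.
Σ = 1·1 + 2·1 + 3·1 + 4·1 + 5·1 + 6·1 + 7·1 + 8·1 + 9·1 + 10·1 + 11·1 = 66.

66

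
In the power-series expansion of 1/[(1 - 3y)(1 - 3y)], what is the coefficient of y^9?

The denominator gives the recurrence a_n = 6a_(n−1) − 9a_(n−2) for n ≥ 2; the numerator fixes a_0 = 1, a_1 = 6.
Iterating: 1, 6, 27, 108, 405, 1458, 5103, 17496, 59049, 196830, so a_9 = 196830.

196830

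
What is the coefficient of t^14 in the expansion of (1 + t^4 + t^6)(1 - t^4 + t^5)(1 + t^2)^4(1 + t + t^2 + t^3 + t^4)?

(1 + t^4 + t^6) has coefficients 1,0,0,0,1,0,1 for degrees 0…6.
(1 - t^4 + t^5) has coefficients 1,0,0,0,-1,1,0,0,0,0,0,0,0,0,0 for degrees 0…14.
Multiplying by (1 + t^2)^4 gives running coefficients 1,0,4,0,5,1,0,4,-5,6,-4,4,-1,1,0 for degrees 0…14.
Finally multiplying by (1 + t + t^2 + t^3 + t^4), the product of all factors after the first has coefficients 1,1,5,5,10,10,10,10,5,6,1,5,0,6,0 for degrees 0…14.
[t^14] = 1·0 + 1·1 + 1·5 = 6.

6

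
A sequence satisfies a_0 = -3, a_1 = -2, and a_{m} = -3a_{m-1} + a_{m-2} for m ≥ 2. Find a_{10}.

46764

The ordinary generating function has denominator 1 + 3z - z^2.
Iterating the recurrence: a_0,…,a_{10} = -3, -2, 3, -11, 36, -119, 393, -1298, 4287, -14159, 46764.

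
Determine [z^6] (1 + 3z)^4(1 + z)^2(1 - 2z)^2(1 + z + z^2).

-62

(1 + 3z)^4 has coefficients 1,12,54,108,81 for degrees 0…4.
(1 + z)^2 has coefficients 1,2,1,0,0,0,0 for degrees 0…6.
Multiplying by (1 - 2z)^2 gives running coefficients 1,-2,-3,4,4,0,0 for degrees 0…6.
Finally multiplying by (1 + z + z^2), the product of all factors after the first has coefficients 1,-1,-4,-1,5,8,4 for degrees 0…6.
[z^6] = 1·4 + 12·8 + 54·5 + 108·(-1) + 81·(-4) = -62.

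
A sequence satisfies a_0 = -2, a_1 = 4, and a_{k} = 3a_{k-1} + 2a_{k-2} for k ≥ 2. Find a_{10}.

The ordinary generating function has denominator 1 - 3y - 2y^2.
Iterating the recurrence: a_0,…,a_{10} = -2, 4, 8, 32, 112, 400, 1424, 5072, 18064, 64336, 229136.

229136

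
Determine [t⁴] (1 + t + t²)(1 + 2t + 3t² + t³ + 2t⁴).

(1 + t + t²) has coefficients 1,1,1 for degrees 0…2.
(1 + 2t + 3t² + t³ + 2t⁴) has coefficients 1,2,3,1,2 for degrees 0…4.
[t⁴] = 1·2 + 1·1 + 1·3 = 6.

6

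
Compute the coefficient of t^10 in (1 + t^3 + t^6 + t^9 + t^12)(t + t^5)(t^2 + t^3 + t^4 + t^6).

(1 + t^3 + t^6 + t^9 + t^12) has coefficients 1,0,0,1,0,0,1,0,0,1,0 for degrees 0…10.
(t + t^5) has coefficients 0,1,0,0,0,1,0,0,0,0,0 for degrees 0…10.
Finally multiplying by (t^2 + t^3 + t^4 + t^6), the product of all factors after the first has coefficients 0,0,0,1,1,1,0,2,1,1,0 for degrees 0…10.
[t^10] = 1·0 + 1·2 + 1·1 + 1·0 = 3.

3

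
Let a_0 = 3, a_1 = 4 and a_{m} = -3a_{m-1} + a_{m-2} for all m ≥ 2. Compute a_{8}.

-12141

The ordinary generating function has denominator 1 + 3x - x^2.
Iterating the recurrence: a_0,…,a_{8} = 3, 4, -9, 31, -102, 337, -1113, 3676, -12141.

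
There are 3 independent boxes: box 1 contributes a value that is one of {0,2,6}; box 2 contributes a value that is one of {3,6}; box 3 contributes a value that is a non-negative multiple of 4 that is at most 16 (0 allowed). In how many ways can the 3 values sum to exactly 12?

2

The generating function for the choices is (1 + t^2 + t^6)·(t^3 + t^6)·(1 + t^4 + t^8 + t^12 + t^16); the count is [t^12].
(1 + t^2 + t^6) has coefficients 1,0,1,0,0,0,1 for degrees 0…6.
(t^3 + t^6) has coefficients 0,0,0,1,0,0,1,0,0,0,0,0,0 for degrees 0…12.
Finally multiplying by (1 + t^4 + t^8 + t^12 + t^16), the product of all factors after the first has coefficients 0,0,0,1,0,0,1,1,0,0,1,1,0 for degrees 0…12.
[t^12] = 1·0 + 1·1 + 1·1 = 2.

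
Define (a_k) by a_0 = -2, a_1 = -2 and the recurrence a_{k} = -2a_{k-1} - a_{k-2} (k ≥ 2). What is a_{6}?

22

The ordinary generating function has denominator 1 + 2x + x^2.
Iterating the recurrence: a_0,…,a_{6} = -2, -2, 6, -10, 14, -18, 22.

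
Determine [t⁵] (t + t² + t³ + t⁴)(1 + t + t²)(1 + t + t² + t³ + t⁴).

(t + t² + t³ + t⁴) has coefficients 0,1,1,1,1 for degrees 0…4.
(1 + t + t²) has coefficients 1,1,1,0,0,0 for degrees 0…5.
Finally multiplying by (1 + t + t² + t³ + t⁴), the product of all factors after the first has coefficients 1,2,3,3,3,2 for degrees 0…5.
[t⁵] = 1·3 + 1·3 + 1·3 + 1·2 = 11.

11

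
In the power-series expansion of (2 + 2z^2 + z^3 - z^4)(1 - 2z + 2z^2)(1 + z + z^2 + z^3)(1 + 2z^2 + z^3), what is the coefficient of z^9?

4

(2 + 2z^2 + z^3 - z^4) has coefficients 2,0,2,1,-1 for degrees 0…4.
(1 - 2z + 2z^2) has coefficients 1,-2,2,0,0,0,0,0,0,0 for degrees 0…9.
Multiplying by (1 + z + z^2 + z^3) gives running coefficients 1,-1,1,1,0,2,0,0,0,0 for degrees 0…9.
Finally multiplying by (1 + 2z^2 + z^3), the product of all factors after the first has coefficients 1,-1,3,0,1,5,1,4,2,0 for degrees 0…9.
[z^9] = 2·0 + 2·4 + 1·1 − 1·5 = 4.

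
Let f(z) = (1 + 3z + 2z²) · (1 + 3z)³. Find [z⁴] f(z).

135

(1 + 3z + 2z²) has coefficients 1,3,2 for degrees 0…2.
(1 + 3z)³ has coefficients 1,9,27,27,0 for degrees 0…4.
[z⁴] = 1·0 + 3·27 + 2·27 = 135.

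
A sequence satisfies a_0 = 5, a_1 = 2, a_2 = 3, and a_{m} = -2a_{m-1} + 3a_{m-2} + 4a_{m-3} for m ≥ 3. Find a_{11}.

28988

The ordinary generating function has denominator 1 + 2x - 3x^2 - 4x^3.
Iterating the recurrence: a_0,…,a_{11} = 5, 2, 3, 20, -23, 118, -225, 712, -1627, 4490, -11013, 28988.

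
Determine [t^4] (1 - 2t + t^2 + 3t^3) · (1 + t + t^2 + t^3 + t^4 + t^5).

3

(1 - 2t + t^2 + 3t^3) has coefficients 1,-2,1,3 for degrees 0…3.
(1 + t + t^2 + t^3 + t^4 + t^5) has coefficients 1,1,1,1,1 for degrees 0…4.
[t^4] = 1·1 − 2·1 + 1·1 + 3·1 = 3.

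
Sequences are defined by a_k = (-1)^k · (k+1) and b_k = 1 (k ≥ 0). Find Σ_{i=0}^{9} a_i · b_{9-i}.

-5

This is [x^9] in the product of the two ordinary generating functions.
Σ = 1·1 − 2·1 + 3·1 − 4·1 + 5·1 − 6·1 + 7·1 − 8·1 + 9·1 − 10·1 = -5.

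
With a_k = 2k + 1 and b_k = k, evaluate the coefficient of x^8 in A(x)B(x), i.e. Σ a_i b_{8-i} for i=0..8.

204

Write out a_i and b_{8-i} for i = 0,…,8 and sum the products.
Σ = 1·8 + 3·7 + 5·6 + 7·5 + 9·4 + 11·3 + 13·2 + 15·1 + 17·0 = 204.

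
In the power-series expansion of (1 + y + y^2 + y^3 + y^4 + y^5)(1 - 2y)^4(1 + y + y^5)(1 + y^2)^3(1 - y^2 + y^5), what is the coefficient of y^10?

-20

(1 + y + y^2 + y^3 + y^4 + y^5) has coefficients 1,1,1,1,1,1 for degrees 0…5.
(1 - 2y)^4 has coefficients 1,-8,24,-32,16,0,0,0,0,0,0 for degrees 0…10.
Multiplying by (1 + y + y^5) gives running coefficients 1,-7,16,-8,-16,17,-8,24,-32,16,0 for degrees 0…10.
Multiplying by (1 + y^2)^3 gives running coefficients 1,-7,19,-29,35,-28,-7,44,-88,131,-136 for degrees 0…10.
Finally multiplying by (1 - y^2 + y^5), the product of all factors after the first has coefficients 1,-7,18,-22,16,2,-49,91,-110,122,-76 for degrees 0…10.
[y^10] = 1·(-76) + 1·122 + 1·(-110) + 1·91 + 1·(-49) + 1·2 = -20.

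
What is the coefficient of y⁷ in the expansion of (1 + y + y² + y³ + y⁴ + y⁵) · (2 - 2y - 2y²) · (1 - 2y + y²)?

(1 + y + y² + y³ + y⁴ + y⁵) has coefficients 1,1,1,1,1,1 for degrees 0…5.
(2 - 2y - 2y²) has coefficients 2,-2,-2,0,0,0,0,0 for degrees 0…7.
Finally multiplying by (1 - 2y + y²), the product of all factors after the first has coefficients 2,-6,4,2,-2,0,0,0 for degrees 0…7.
[y⁷] = 1·0 + 1·0 + 1·0 + 1·(-2) + 1·2 + 1·4 = 4.

4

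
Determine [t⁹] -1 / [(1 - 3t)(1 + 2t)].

Partial fractions give a closed form: a_n = (-3/5)·3^n + (-2/5)·(-2)^n.
At n = 9: a_9 = -11605.

-11605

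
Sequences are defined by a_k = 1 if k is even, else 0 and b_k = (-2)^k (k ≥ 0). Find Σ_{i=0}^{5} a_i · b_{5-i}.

-42

The convolution is the t^5 coefficient of A(t)B(t).
Σ = 1·(-32) + 0·16 + 1·(-8) + 0·4 + 1·(-2) + 0·1 = -42.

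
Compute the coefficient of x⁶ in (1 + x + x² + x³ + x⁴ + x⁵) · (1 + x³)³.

6

(1 + x + x² + x³ + x⁴ + x⁵) has coefficients 1,1,1,1,1,1 for degrees 0…5.
(1 + x³)³ has coefficients 1,0,0,3,0,0,3 for degrees 0…6.
[x⁶] = 1·3 + 1·0 + 1·0 + 1·3 + 1·0 + 1·0 = 6.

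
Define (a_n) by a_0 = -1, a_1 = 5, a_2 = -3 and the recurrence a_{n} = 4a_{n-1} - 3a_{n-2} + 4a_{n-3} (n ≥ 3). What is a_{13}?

-6302267

The ordinary generating function has denominator 1 - 4x + 3x^2 - 4x^3.
Iterating the recurrence: a_0,…,a_{13} = -1, 5, -3, -31, -95, -299, -1035, -3623, -12583, -43603, -151155, -524143, -1817519, -6302267.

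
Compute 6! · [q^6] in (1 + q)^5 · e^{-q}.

151

The EGF product rule gives c_6 = Σ_{k_1+k_2=6} C(6; k_1,k_2) · ∏ g_i(k_i), where (1+q)^5 gives the falling factorial (5)_k; e^{-q} gives (-1)^k.
g_1(k) for k = 0…6: 1, 5, 20, 60, 120, 120, 0.
g_2(k) for k = 0…6: 1, -1, 1, -1, 1, -1, 1.
c_6 = Σ_k C(6,k)·g_1(k)·g_2(6−k) = 1·1·1 + 6·5·(-1) + 15·20·1 + 20·60·(-1) + 15·120·1 + 6·120·(-1) = 1 − 30 + 300 − 1200 + 1800 − 720 = 151.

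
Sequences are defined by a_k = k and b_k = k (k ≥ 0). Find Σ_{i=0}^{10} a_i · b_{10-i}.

165

Write out a_i and b_{10-i} for i = 0,…,10 and sum the products.
Σ = 0·10 + 1·9 + 2·8 + 3·7 + 4·6 + 5·5 + 6·4 + 7·3 + 8·2 + 9·1 + 10·0 = 165.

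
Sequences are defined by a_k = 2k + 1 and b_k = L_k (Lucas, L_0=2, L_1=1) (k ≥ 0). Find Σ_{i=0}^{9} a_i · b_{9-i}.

The convolution is the x^9 coefficient of A(x)B(x).
Σ = 1·76 + 3·47 + 5·29 + 7·18 + 9·11 + 11·7 + 13·4 + 15·3 + 17·1 + 19·2 = 816.

816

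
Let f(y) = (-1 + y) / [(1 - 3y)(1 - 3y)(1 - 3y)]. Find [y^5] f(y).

-3888

The denominator gives the recurrence a_n = 9a_(n−1) − 27a_(n−2) + 27a_(n−3) for n ≥ 3; the numerator fixes a_0 = -1, a_1 = -8, a_2 = -45.
Iterating: -1, -8, -45, -216, -945, -3888, so a_5 = -3888.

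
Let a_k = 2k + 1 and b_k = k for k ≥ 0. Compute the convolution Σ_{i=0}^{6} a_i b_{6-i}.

Write out a_i and b_{6-i} for i = 0,…,6 and sum the products.
Σ = 1·6 + 3·5 + 5·4 + 7·3 + 9·2 + 11·1 + 13·0 = 91.

91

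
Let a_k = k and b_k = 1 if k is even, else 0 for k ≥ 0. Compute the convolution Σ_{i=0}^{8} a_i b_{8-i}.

20

The convolution is the x^8 coefficient of A(x)B(x).
Σ = 0·1 + 1·0 + 2·1 + 3·0 + 4·1 + 5·0 + 6·1 + 7·0 + 8·1 = 20.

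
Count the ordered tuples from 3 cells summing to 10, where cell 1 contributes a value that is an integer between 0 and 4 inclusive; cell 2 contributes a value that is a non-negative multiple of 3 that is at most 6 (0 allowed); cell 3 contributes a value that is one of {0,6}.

3

The generating function for the choices is (1 + z + z^2 + z^3 + z^4)·(1 + z^3 + z^6)·(1 + z^6); the count is [z^10].
(1 + z + z^2 + z^3 + z^4) has coefficients 1,1,1,1,1 for degrees 0…4.
(1 + z^3 + z^6) has coefficients 1,0,0,1,0,0,1,0,0,0,0 for degrees 0…10.
Finally multiplying by (1 + z^6), the product of all factors after the first has coefficients 1,0,0,1,0,0,2,0,0,1,0 for degrees 0…10.
[z^10] = 1·0 + 1·1 + 1·0 + 1·0 + 1·2 = 3.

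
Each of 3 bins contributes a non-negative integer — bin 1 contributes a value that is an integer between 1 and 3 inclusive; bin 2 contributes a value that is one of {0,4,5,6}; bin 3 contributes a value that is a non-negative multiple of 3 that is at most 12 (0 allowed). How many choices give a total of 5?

2

The generating function for the choices is (t + t² + t³)·(1 + t⁴ + t⁵ + t⁶)·(1 + t³ + t⁶ + t⁹ + t¹²); the count is [t⁵].
(t + t² + t³) has coefficients 0,1,1,1 for degrees 0…3.
(1 + t⁴ + t⁵ + t⁶) has coefficients 1,0,0,0,1,1 for degrees 0…5.
Finally multiplying by (1 + t³ + t⁶ + t⁹ + t¹²), the product of all factors after the first has coefficients 1,0,0,1,1,1 for degrees 0…5.
[t⁵] = 1·1 + 1·1 + 1·0 = 2.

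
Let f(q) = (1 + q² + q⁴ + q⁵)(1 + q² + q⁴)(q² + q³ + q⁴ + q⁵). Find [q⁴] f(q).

3

(1 + q² + q⁴ + q⁵) has coefficients 1,0,1,0,1 for degrees 0…4.
(1 + q² + q⁴) has coefficients 1,0,1,0,1 for degrees 0…4.
Finally multiplying by (q² + q³ + q⁴ + q⁵), the product of all factors after the first has coefficients 0,0,1,1,2 for degrees 0…4.
[q⁴] = 1·2 + 1·1 + 1·0 = 3.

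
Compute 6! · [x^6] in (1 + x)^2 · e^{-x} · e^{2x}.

The EGF product rule gives c_6 = Σ_{k_1+k_2+k_3=6} C(6; k_1,k_2,k_3) · ∏ g_i(k_i), where (1+x)^2 gives the falling factorial (2)_k; e^{-x} gives (-1)^k; e^{2x} gives (2)^k.
g_1(k) for k = 0…6: 1, 2, 2, 0, 0, 0, 0.
g_2(k) for k = 0…6: 1, -1, 1, -1, 1, -1, 1.
g_3(k) for k = 0…6: 1, 2, 4, 8, 16, 32, 64.
First combine the last two factors: h(k) = Σ_j C(k,j)·g_2(j)·g_3(k−j) for k = 0…6: 1, 1, 1, 1, 1, 1, 1.
c_6 = Σ_k C(6,k)·g_1(k)·h(6−k) = 1·1·1 + 6·2·1 + 15·2·1 = 1 + 12 + 30 = 43.

43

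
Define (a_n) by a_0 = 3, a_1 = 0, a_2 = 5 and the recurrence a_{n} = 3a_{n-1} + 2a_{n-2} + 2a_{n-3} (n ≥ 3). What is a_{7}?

3691

The ordinary generating function has denominator 1 - 3x - 2x^2 - 2x^3.
Iterating the recurrence: a_0,…,a_{7} = 3, 0, 5, 21, 73, 271, 1001, 3691.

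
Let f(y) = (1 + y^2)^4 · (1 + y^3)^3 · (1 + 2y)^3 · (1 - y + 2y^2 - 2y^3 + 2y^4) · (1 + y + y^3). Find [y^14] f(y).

(1 + y^2)^4 has coefficients 1,0,4,0,6,0,4,0,1 for degrees 0…8.
(1 + y^3)^3 has coefficients 1,0,0,3,0,0,3,0,0,1,0,0,0,0,0 for degrees 0…14.
Multiplying by (1 + 2y)^3 gives running coefficients 1,6,12,11,18,36,27,18,36,25,6,12,8,0,0 for degrees 0…14.
Multiplying by (1 - y + 2y^2 - 2y^3 + 2y^4) gives running coefficients 1,5,8,9,21,28,29,49,36,43,71,20,30,54,4 for degrees 0…14.
Finally multiplying by (1 + y + y^3), the product of all factors after the first has coefficients 1,6,13,18,35,57,66,99,113,108,163,127,93,155,78 for degrees 0…14.
[y^14] = 1·78 + 4·93 + 6·163 + 4·113 + 1·66 = 1946.

1946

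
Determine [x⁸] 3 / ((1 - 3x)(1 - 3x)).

The denominator gives the recurrence a_n = 6a_(n−1) − 9a_(n−2) for n ≥ 2; the numerator fixes a_0 = 3, a_1 = 18.
Iterating: 3, 18, 81, 324, 1215, 4374, 15309, 52488, 177147, so a_8 = 177147.

177147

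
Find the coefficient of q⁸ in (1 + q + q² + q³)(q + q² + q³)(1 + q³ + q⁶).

(1 + q + q² + q³) has coefficients 1,1,1,1 for degrees 0…3.
(q + q² + q³) has coefficients 0,1,1,1,0,0,0,0,0 for degrees 0…8.
Finally multiplying by (1 + q³ + q⁶), the product of all factors after the first has coefficients 0,1,1,1,1,1,1,1,1 for degrees 0…8.
[q⁸] = 1·1 + 1·1 + 1·1 + 1·1 = 4.

4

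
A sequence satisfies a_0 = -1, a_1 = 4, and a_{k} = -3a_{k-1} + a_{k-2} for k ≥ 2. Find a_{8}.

The ordinary generating function has denominator 1 + 3x - x^2.
Iterating the recurrence: a_0,…,a_{8} = -1, 4, -13, 43, -142, 469, -1549, 5116, -16897.

-16897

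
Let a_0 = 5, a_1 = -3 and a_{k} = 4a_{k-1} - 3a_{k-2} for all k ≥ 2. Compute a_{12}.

The ordinary generating function has denominator 1 - 4y + 3y^2.
Iterating the recurrence: a_0,…,a_{12} = 5, -3, -27, -99, -315, -963, -2907, -8739, -26235, -78723, -236187, -708579, -2125755.

-2125755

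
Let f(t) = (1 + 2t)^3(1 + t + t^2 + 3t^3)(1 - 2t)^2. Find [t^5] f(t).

(1 + 2t)^3 has coefficients 1,6,12,8 for degrees 0…3.
(1 + t + t^2 + 3t^3) has coefficients 1,1,1,3,0,0 for degrees 0…5.
Finally multiplying by (1 - 2t)^2, the product of all factors after the first has coefficients 1,-3,1,3,-8,12 for degrees 0…5.
[t^5] = 1·12 + 6·(-8) + 12·3 + 8·1 = 8.

8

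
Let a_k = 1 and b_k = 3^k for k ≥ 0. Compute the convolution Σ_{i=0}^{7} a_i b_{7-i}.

3280

This is [x^7] in the product of the two ordinary generating functions.
Σ = 1·2187 + 1·729 + 1·243 + 1·81 + 1·27 + 1·9 + 1·3 + 1·1 = 3280.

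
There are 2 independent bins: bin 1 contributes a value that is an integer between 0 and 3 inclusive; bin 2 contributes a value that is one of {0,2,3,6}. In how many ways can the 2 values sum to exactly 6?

2

The generating function for the choices is (1 + z + z^2 + z^3)·(1 + z^2 + z^3 + z^6); the count is [z^6].
(1 + z + z^2 + z^3) has coefficients 1,1,1,1 for degrees 0…3.
(1 + z^2 + z^3 + z^6) has coefficients 1,0,1,1,0,0,1 for degrees 0…6.
[z^6] = 1·1 + 1·0 + 1·0 + 1·1 = 2.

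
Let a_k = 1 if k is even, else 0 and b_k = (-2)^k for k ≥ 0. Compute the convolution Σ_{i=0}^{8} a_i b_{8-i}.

341

The convolution is the x^8 coefficient of A(x)B(x).
Σ = 1·256 + 0·(-128) + 1·64 + 0·(-32) + 1·16 + 0·(-8) + 1·4 + 0·(-2) + 1·1 = 341.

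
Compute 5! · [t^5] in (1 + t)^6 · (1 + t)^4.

The EGF product rule gives c_5 = Σ_{k_1+k_2=5} C(5; k_1,k_2) · ∏ g_i(k_i), where (1+t)^6 gives the falling factorial (6)_k; (1+t)^4 gives the falling factorial (4)_k.
g_1(k) for k = 0…5: 1, 6, 30, 120, 360, 720.
g_2(k) for k = 0…5: 1, 4, 12, 24, 24, 0.
c_5 = Σ_k C(5,k)·g_1(k)·g_2(5−k) = 5·6·24 + 10·30·24 + 10·120·12 + 5·360·4 + 1·720·1 = 720 + 7200 + 14400 + 7200 + 720 = 30240.

30240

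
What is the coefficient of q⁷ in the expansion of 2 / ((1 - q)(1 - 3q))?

Partial fractions give a closed form: a_n = (-1)·1^n + (3)·3^n.
At n = 7: a_7 = 6560.

6560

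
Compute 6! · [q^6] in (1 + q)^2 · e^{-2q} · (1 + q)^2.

-224

The EGF product rule gives c_6 = Σ_{k_1+k_2+k_3=6} C(6; k_1,k_2,k_3) · ∏ g_i(k_i), where (1+q)^2 gives the falling factorial (2)_k; e^{-2q} gives (-2)^k; (1+q)^2 gives the falling factorial (2)_k.
g_1(k) for k = 0…6: 1, 2, 2, 0, 0, 0, 0.
g_2(k) for k = 0…6: 1, -2, 4, -8, 16, -32, 64.
g_3(k) for k = 0…6: 1, 2, 2, 0, 0, 0, 0.
First combine the last two factors: h(k) = Σ_j C(k,j)·g_2(j)·g_3(k−j) for k = 0…6: 1, 0, -2, 4, 0, -32, 160.
c_6 = Σ_k C(6,k)·g_1(k)·h(6−k) = 1·1·160 + 6·2·(-32) = 160 − 384 = -224.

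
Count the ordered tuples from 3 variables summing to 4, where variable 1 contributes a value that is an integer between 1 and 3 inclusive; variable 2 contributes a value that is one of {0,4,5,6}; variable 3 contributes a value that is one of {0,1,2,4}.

2

The generating function for the choices is (t + t^2 + t^3)·(1 + t^4 + t^5 + t^6)·(1 + t + t^2 + t^4); the count is [t^4].
(t + t^2 + t^3) has coefficients 0,1,1,1 for degrees 0…3.
(1 + t^4 + t^5 + t^6) has coefficients 1,0,0,0,1 for degrees 0…4.
Finally multiplying by (1 + t + t^2 + t^4), the product of all factors after the first has coefficients 1,1,1,0,2 for degrees 0…4.
[t^4] = 1·0 + 1·1 + 1·1 = 2.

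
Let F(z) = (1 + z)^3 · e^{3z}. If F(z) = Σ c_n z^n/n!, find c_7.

65124

The EGF product rule gives c_7 = Σ_{k_1+k_2=7} C(7; k_1,k_2) · ∏ g_i(k_i), where (1+z)^3 gives the falling factorial (3)_k; e^{3z} gives (3)^k.
g_1(k) for k = 0…7: 1, 3, 6, 6, 0, 0, 0, 0.
g_2(k) for k = 0…7: 1, 3, 9, 27, 81, 243, 729, 2187.
c_7 = Σ_k C(7,k)·g_1(k)·g_2(7−k) = 1·1·2187 + 7·3·729 + 21·6·243 + 35·6·81 = 2187 + 15309 + 30618 + 17010 = 65124.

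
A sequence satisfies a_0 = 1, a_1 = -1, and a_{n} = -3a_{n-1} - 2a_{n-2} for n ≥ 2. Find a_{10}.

1

The ordinary generating function has denominator 1 + 3y + 2y^2.
Iterating the recurrence: a_0,…,a_{10} = 1, -1, 1, -1, 1, -1, 1, -1, 1, -1, 1.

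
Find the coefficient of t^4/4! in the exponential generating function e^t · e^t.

The EGF product rule gives c_4 = Σ_{k_1+k_2=4} C(4; k_1,k_2) · ∏ g_i(k_i), where e^t gives (1)^k; e^t gives (1)^k.
g_1(k) for k = 0…4: 1, 1, 1, 1, 1.
g_2(k) for k = 0…4: 1, 1, 1, 1, 1.
c_4 = Σ_k C(4,k)·g_1(k)·g_2(4−k) = 1·1·1 + 4·1·1 + 6·1·1 + 4·1·1 + 1·1·1 = 1 + 4 + 6 + 4 + 1 = 16.

16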